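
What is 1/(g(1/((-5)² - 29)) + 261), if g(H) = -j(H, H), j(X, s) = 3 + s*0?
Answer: 1/258 ≈ 0.0038760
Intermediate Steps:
j(X, s) = 3 (j(X, s) = 3 + 0 = 3)
g(H) = -3 (g(H) = -1*3 = -3)
1/(g(1/((-5)² - 29)) + 261) = 1/(-3 + 261) = 1/258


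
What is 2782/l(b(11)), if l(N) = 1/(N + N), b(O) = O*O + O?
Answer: 734448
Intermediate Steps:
b(O) = O + O² (b(O) = O² + O = O + O²)
l(N) = 1/(2*N)
2782/l(b(11)) = 2782/((1/(2*((11*(1 + 11)))))) = 2782/((1/(2*((11*12))))) = 2782/(((½)/132)) = 2782/(((½)*(1/132))) = 2782/(1/264) = 2782*264 = 734448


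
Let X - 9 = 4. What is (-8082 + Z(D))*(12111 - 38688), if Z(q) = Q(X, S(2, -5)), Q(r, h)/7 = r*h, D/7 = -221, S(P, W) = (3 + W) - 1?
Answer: 222050835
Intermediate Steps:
X = 13 (X = 9 + 4 = 13)
S(P, W) = 2 + W
D = -1547 (D = 7*(-221) = -1547)
Q(r, h) = 7*h*r (Q(r, h) = 7*(r*h) = 7*(h*r) = 7*h*r)
Z(q) = -273 (Z(q) = 7*(2 - 5)*13 = 7*(-3)*13 = -273)
(-8082 + Z(D))*(12111 - 38688) = (-8082 - 273)*(12111 - 38688) = -8355*(-26577) = 222050835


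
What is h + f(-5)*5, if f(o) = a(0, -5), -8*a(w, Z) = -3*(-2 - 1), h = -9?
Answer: -117/8 ≈ -14.625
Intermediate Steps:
a(w, Z) = -9/8 (a(w, Z) = -(-3)*(-2 - 1)/8 = -(-3)*(-3)/8 = -⅛*9 = -9/8)
f(o) = -9/8
h + f(-5)*5 = -9 - 9/8*5 = -9 - 45/8 = -117/8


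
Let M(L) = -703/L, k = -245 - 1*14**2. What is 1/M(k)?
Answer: 441/703 ≈ 0.62731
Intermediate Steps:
k = -441 (k = -245 - 1*196 = -245 - 196 = -441)
1/M(k) = 1/(-703/(-441)) = 1/(-703*(-1/441)) = 1/(703/441) = 441/703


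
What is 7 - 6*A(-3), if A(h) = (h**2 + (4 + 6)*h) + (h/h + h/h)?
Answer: 121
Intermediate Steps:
A(h) = 2 + h**2 + 10*h (A(h) = (h**2 + 10*h) + (1 + 1) = (h**2 + 10*h) + 2 = 2 + h**2 + 10*h)
7 - 6*A(-3) = 7 - 6*(2 + (-3)**2 + 10*(-3)) = 7 - 6*(2 + 9 - 30) = 7 - 6*(-19) = 7 + 114 = 121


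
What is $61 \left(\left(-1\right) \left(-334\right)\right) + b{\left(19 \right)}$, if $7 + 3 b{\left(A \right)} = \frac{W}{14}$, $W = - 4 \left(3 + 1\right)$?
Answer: $\frac{142599}{7} \approx 20371.0$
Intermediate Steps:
$W = -16$ ($W = \left(-4\right) 4 = -16$)
$b{\left(A \right)} = - \frac{19}{7}$ ($b{\left(A \right)} = - \frac{7}{3} + \frac{\left(-16\right) \frac{1}{14}}{3} = - \frac{7}{3} + \frac{1}{3} \left(- \frac{8}{7}\right) = - \frac{7}{3} - \frac{8}{21} = - \frac{19}{7}$)
$61 \left(\left(-1\right) \left(-334\right)\right) + b{\left(19 \right)} = 61 \left(\left(-1\right) \left(-334\right)\right) - \frac{19}{7} = 61 \cdot 334 - \frac{19}{7} = 20374 - \frac{19}{7} = \frac{142599}{7}$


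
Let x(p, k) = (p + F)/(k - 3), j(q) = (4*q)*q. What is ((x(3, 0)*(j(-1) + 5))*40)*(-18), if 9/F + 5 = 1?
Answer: 1620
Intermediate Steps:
F = -9/4 (F = 9/(-5 + 1) = 9/(-4) = 9*(-1/4) = -9/4 ≈ -2.2500)
j(q) = 4*q**2
x(p, k) = (-9/4 + p)/(-3 + k) (x(p, k) = (p - 9/4)/(k - 3) = (-9/4 + p)/(-3 + k))
((x(3, 0)*(j(-1) + 5))*40)*(-18) = ((((-9/4 + 3)/(-3 + 0))*(4*(-1)**2 + 5))*40)*(-18) = ((((3/4)/(-3))*(4*1 + 5))*40)*(-18) = (((-1/3*3/4)*(4 + 5))*40)*(-18) = (-1/4*9*40)*(-18) = -9/4*40*(-18) = -90*(-18) = 1620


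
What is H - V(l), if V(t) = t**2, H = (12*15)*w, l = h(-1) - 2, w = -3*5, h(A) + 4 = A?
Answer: -2749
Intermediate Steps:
h(A) = -4 + A
w = -15
l = -7 (l = (-4 - 1) - 2 = -5 - 2 = -7)
H = -2700 (H = (12*15)*(-15) = 180*(-15) = -2700)
H - V(l) = -2700 - 1*(-7)**2 = -2700 - 1*49 = -2700 - 49 = -2749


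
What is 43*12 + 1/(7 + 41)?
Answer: 24769/48 ≈ 516.02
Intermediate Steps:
43*12 + 1/(7 + 41) = 516 + 1/48 = 24769/48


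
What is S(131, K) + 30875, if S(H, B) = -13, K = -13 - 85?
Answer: 30862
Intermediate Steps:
K = -98
S(131, K) + 30875 = -13 + 30875 = 30862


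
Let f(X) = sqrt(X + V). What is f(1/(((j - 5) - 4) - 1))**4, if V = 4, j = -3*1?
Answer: 2601/169 ≈ 15.391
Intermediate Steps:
j = -3
f(X) = sqrt(4 + X) (f(X) = sqrt(X + 4) = sqrt(4 + X))
f(1/(((j - 5) - 4) - 1))**4 = (sqrt(4 + 1/(((-3 - 5) - 4) - 1)))**4 = (sqrt(4 + 1/((-8 - 4) - 1)))**4 = (sqrt(4 + 1/(-12 - 1)))**4 = (sqrt(4 + 1/(-13)))**4 = (sqrt(4 - 1/13))**4 = (sqrt(51/13))**4 = (sqrt(663)/13)**4 = 2601/169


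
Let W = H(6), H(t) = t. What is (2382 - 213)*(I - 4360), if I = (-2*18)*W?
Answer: -9925344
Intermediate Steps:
W = 6
I = -216 (I = -2*18*6 = -36*6 = -216)
(2382 - 213)*(I - 4360) = (2382 - 213)*(-216 - 4360) = 2169*(-4576) = -9925344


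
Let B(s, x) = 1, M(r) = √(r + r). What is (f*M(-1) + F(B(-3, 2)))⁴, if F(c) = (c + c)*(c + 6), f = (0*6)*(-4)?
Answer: 38416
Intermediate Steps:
f = 0 (f = 0*(-4) = 0)
M(r) = √2*√r (M(r) = √(2*r) = √2*√r)
F(c) = 2*c*(6 + c) (F(c) = (2*c)*(6 + c) = 2*c*(6 + c))
(f*M(-1) + F(B(-3, 2)))⁴ = (0*(√2*√(-1)) + 2*1*(6 + 1))⁴ = (0*(√2*I) + 2*1*7)⁴ = (0*(I*√2) + 14)⁴ = (0 + 14)⁴ = 14⁴ = 38416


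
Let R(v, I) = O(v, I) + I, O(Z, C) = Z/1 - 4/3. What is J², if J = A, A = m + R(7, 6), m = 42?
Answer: 25921/9 ≈ 2880.1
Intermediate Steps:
O(Z, C) = -4/3 + Z (O(Z, C) = Z*1 - 4*⅓ = Z - 4/3 = -4/3 + Z)
R(v, I) = -4/3 + I + v (R(v, I) = (-4/3 + v) + I = -4/3 + I + v)
A = 161/3 (A = 42 + (-4/3 + 6 + 7) = 42 + 35/3 = 161/3 ≈ 53.667)
J = 161/3 ≈ 53.667
J² = (161/3)² = 25921/9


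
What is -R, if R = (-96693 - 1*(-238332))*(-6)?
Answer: 849834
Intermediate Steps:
R = -849834 (R = (-96693 + 238332)*(-6) = 141639*(-6) = -849834)
-R = -1*(-849834) = 849834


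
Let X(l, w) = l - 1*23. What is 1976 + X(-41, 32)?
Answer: 1912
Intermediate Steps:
X(l, w) = -23 + l (X(l, w) = l - 23 = -23 + l)
1976 + X(-41, 32) = 1976 + (-23 - 41) = 1976 - 64 = 1912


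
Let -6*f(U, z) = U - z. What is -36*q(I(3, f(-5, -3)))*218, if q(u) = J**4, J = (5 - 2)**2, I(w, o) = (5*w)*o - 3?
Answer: -51490728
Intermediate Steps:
f(U, z) = -U/6 + z/6 (f(U, z) = -(U - z)/6 = -U/6 + z/6)
I(w, o) = -3 + 5*o*w (I(w, o) = 5*o*w - 3 = -3 + 5*o*w)
J = 9 (J = 3**2 = 9)
q(u) = 6561 (q(u) = 9**4 = 6561)
-36*q(I(3, f(-5, -3)))*218 = -36*6561*218 = -236196*218 = -51490728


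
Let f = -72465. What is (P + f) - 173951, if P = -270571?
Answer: -516987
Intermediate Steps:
(P + f) - 173951 = (-270571 - 72465) - 173951 = -343036 - 173951 = -516987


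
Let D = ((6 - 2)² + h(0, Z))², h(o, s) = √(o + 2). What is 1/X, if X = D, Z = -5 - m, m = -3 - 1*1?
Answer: (16 + √2)⁻² ≈ 0.0032976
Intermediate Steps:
m = -4 (m = -3 - 1 = -4)
Z = -1 (Z = -5 - 1*(-4) = -5 + 4 = -1)
h(o, s) = √(2 + o)
D = (16 + √2)² (D = ((6 - 2)² + √(2 + 0))² = (4² + √2)² = (16 + √2)² ≈ 303.25)
X = (16 + √2)² ≈ 303.25
1/X = 1/((16 + √2)²) = (16 + √2)⁻²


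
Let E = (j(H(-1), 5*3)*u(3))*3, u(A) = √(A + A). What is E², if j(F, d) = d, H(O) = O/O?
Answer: 12150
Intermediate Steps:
H(O) = 1
u(A) = √2*√A (u(A) = √(2*A) = √2*√A)
E = 45*√6 (E = ((5*3)*(√2*√3))*3 = (15*√6)*3 = 45*√6 ≈ 110.23)
E² = (45*√6)² = 12150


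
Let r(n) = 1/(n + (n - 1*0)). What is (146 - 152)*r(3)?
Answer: -1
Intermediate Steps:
r(n) = 1/(2*n) (r(n) = 1/(n + (n + 0)) = 1/(n + n) = 1/(2*n))
(146 - 152)*r(3) = (146 - 152)*((½)/3) = -3/3 = -6*⅙ = -1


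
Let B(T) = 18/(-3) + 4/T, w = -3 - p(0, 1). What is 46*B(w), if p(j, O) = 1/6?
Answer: -6348/19 ≈ -334.11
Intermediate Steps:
p(j, O) = ⅙
w = -19/6 (w = -3 - 1*⅙ = -3 - ⅙ = -19/6 ≈ -3.1667)
B(T) = -6 + 4/T (B(T) = 18*(-⅓) + 4/T = -6 + 4/T)
46*B(w) = 46*(-6 + 4/(-19/6)) = 46*(-6 + 4*(-6/19)) = 46*(-6 - 24/19) = 46*(-138/19) = -6348/19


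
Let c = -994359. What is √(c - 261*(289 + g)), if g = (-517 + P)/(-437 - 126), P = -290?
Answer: I*√339208215573/563 ≈ 1034.5*I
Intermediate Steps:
g = 807/563 (g = (-517 - 290)/(-437 - 126) = -807/(-563) = -807*(-1/563) = 807/563 ≈ 1.4334)
√(c - 261*(289 + g)) = √(-994359 - 261*(289 + 807/563)) = √(-994359 - 261*163514/563) = √(-994359 - 42677154/563) = √(-602501271/563) = I*√339208215573/563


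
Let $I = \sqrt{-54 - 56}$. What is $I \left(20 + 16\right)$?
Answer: $36 i \sqrt{110} \approx 377.57 i$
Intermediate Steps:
$I = i \sqrt{110}$ ($I = \sqrt{-110} = i \sqrt{110} \approx 10.488 i$)
$I \left(20 + 16\right) = i \sqrt{110} \left(20 + 16\right) = i \sqrt{110} \cdot 36 = 36 i \sqrt{110}$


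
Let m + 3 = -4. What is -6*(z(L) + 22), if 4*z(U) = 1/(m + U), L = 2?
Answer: -1317/10 ≈ -131.70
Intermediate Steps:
m = -7 (m = -3 - 4 = -7)
z(U) = 1/(4*(-7 + U))
-6*(z(L) + 22) = -6*(1/(4*(-7 + 2)) + 22) = -6*((1/4)/(-5) + 22) = -6*((1/4)*(-1/5) + 22) = -6*(-1/20 + 22) = -6*439/20 = -1317/10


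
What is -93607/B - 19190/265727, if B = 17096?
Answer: -25201979529/4542868792 ≈ -5.5476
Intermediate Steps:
-93607/B - 19190/265727 = -93607/17096 - 19190/265727 = -25201979529/4542868792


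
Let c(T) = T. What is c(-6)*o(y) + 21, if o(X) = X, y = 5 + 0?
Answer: -9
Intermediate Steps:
y = 5
c(-6)*o(y) + 21 = -6*5 + 21 = -30 + 21 = -9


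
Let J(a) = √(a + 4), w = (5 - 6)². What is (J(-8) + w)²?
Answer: -3 + 4*I ≈ -3.0 + 4.0*I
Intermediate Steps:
w = 1 (w = (-1)² = 1)
J(a) = √(4 + a)
(J(-8) + w)² = (√(4 - 8) + 1)² = (√(-4) + 1)² = (2*I + 1)² = (1 + 2*I)²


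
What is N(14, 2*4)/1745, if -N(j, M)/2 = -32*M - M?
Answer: 528/1745 ≈ 0.30258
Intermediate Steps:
N(j, M) = 66*M (N(j, M) = -2*(-32*M - M) = -(-66)*M = 66*M)
N(14, 2*4)/1745 = (66*(2*4))/1745 = (66*8)*(1/1745) = 528*(1/1745) = 528/1745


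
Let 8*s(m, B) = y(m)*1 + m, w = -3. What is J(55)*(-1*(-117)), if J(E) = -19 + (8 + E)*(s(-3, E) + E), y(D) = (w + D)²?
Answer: 3468699/8 ≈ 4.3359e+5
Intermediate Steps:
y(D) = (-3 + D)²
s(m, B) = m/8 + (-3 + m)²/8 (s(m, B) = ((-3 + m)²*1 + m)/8 = ((-3 + m)² + m)/8 = (m + (-3 + m)²)/8 = m/8 + (-3 + m)²/8)
J(E) = -19 + (8 + E)*(33/8 + E) (J(E) = -19 + (8 + E)*(((⅛)*(-3) + (-3 - 3)²/8) + E) = -19 + (8 + E)*((-3/8 + (⅛)*(-6)²) + E) = -19 + (8 + E)*((-3/8 + (⅛)*36) + E) = -19 + (8 + E)*((-3/8 + 9/2) + E) = -19 + (8 + E)*(33/8 + E))
J(55)*(-1*(-117)) = (14 + 55² + (97/8)*55)*(-1*(-117)) = (14 + 3025 + 5335/8)*117 = (29647/8)*117 = 3468699/8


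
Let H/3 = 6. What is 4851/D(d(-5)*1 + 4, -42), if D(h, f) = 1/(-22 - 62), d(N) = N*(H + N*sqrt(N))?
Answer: -407484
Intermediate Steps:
H = 18 (H = 3*6 = 18)
d(N) = N*(18 + N**(3/2)) (d(N) = N*(18 + N*sqrt(N)) = N*(18 + N**(3/2)))
D(h, f) = -1/84 (D(h, f) = 1/(-84) = -1/84)
4851/D(d(-5)*1 + 4, -42) = 4851/(-1/84) = 4851*(-84) = -407484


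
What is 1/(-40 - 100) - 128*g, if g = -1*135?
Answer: 2419199/140 ≈ 17280.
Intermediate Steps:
g = -135
1/(-40 - 100) - 128*g = 1/(-40 - 100) - 128*(-135) = 1/(-140) + 17280 = -1/140 + 17280 = 2419199/140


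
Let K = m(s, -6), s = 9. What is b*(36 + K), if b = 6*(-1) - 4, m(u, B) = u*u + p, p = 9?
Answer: -1260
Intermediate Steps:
m(u, B) = 9 + u² (m(u, B) = u*u + 9 = u² + 9 = 9 + u²)
K = 90 (K = 9 + 9² = 9 + 81 = 90)
b = -10 (b = -6 - 4 = -10)
b*(36 + K) = -10*(36 + 90) = -10*126 = -1260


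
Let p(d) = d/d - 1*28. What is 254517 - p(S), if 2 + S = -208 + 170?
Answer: 254544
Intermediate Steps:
S = -40 (S = -2 + (-208 + 170) = -2 - 38 = -40)
p(d) = -27 (p(d) = 1 - 28 = -27)
254517 - p(S) = 254517 - 1*(-27) = 254517 + 27 = 254544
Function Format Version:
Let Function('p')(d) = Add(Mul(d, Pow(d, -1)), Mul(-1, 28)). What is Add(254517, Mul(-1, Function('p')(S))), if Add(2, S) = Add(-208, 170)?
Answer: 254544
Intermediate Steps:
S = -40 (S = Add(-2, Add(-208, 170)) = Add(-2, -38) = -40)
Function('p')(d) = -27 (Function('p')(d) = Add(1, -28) = -27)
Add(254517, Mul(-1, Function('p')(S))) = Add(254517, Mul(-1, -27)) = Add(254517, 27) = 254544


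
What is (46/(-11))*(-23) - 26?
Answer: 772/11 ≈ 70.182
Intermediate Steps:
(46/(-11))*(-23) - 26 = (46*(-1/11))*(-23) - 26 = -46/11*(-23) - 26 = 1058/11 - 26 = 772/11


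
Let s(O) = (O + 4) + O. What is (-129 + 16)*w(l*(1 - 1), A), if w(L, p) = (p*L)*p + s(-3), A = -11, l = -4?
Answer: 226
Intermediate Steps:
s(O) = 4 + 2*O (s(O) = (4 + O) + O = 4 + 2*O)
w(L, p) = -2 + L*p² (w(L, p) = (p*L)*p + (4 + 2*(-3)) = (L*p)*p + (4 - 6) = L*p² - 2 = -2 + L*p²)
(-129 + 16)*w(l*(1 - 1), A) = (-129 + 16)*(-2 - 4*(1 - 1)*(-11)²) = -113*(-2 - 4*0*121) = -113*(-2 + 0*121) = -113*(-2 + 0) = -113*(-2) = 226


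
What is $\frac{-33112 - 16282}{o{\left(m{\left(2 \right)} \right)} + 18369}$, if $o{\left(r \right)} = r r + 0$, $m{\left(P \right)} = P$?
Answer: $- \frac{49394}{18373} \approx -2.6884$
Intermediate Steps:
$o{\left(r \right)} = r^{2}$ ($o{\left(r \right)} = r^{2} + 0 = r^{2}$)
$\frac{-33112 - 16282}{o{\left(m{\left(2 \right)} \right)} + 18369} = \frac{-33112 - 16282}{2^{2} + 18369} = - \frac{49394}{4 + 18369} = - \frac{49394}{18373}$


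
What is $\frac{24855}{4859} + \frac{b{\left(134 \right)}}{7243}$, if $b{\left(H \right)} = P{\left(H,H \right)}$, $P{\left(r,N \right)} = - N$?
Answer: $\frac{179373659}{35193737} \approx 5.0967$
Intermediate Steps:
$b{\left(H \right)} = - H$
$\frac{24855}{4859} + \frac{b{\left(134 \right)}}{7243} = \frac{24855}{4859} + \frac{\left(-1\right) 134}{7243} = 24855 \cdot \frac{1}{4859} - \frac{134}{7243} = \frac{24855}{4859} - \frac{134}{7243} = \frac{179373659}{35193737}$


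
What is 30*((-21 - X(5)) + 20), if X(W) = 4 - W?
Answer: 0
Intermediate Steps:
30*((-21 - X(5)) + 20) = 30*((-21 - (4 - 1*5)) + 20) = 30*((-21 - (4 - 5)) + 20) = 30*((-21 - 1*(-1)) + 20) = 30*((-21 + 1) + 20) = 30*(-20 + 20) = 30*0 = 0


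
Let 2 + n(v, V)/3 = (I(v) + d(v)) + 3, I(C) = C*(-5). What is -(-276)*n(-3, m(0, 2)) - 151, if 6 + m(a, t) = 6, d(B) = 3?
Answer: 15581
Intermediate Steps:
I(C) = -5*C
m(a, t) = 0 (m(a, t) = -6 + 6 = 0)
n(v, V) = 12 - 15*v (n(v, V) = -6 + 3*((-5*v + 3) + 3) = -6 + 3*((3 - 5*v) + 3) = -6 + 3*(6 - 5*v) = -6 + (18 - 15*v) = 12 - 15*v)
-(-276)*n(-3, m(0, 2)) - 151 = -(-276)*(12 - 15*(-3)) - 151 = -(-276)*(12 + 45) - 151 = -(-276)*57 - 151 = -138*(-114) - 151 = 15732 - 151 = 15581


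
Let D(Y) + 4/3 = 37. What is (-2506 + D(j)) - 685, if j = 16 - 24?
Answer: -9466/3 ≈ -3155.3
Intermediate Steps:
j = -8
D(Y) = 107/3 (D(Y) = -4/3 + 37 = 107/3)
(-2506 + D(j)) - 685 = (-2506 + 107/3) - 685 = -7411/3 - 685 = -9466/3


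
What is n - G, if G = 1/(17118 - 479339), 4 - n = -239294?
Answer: 110608560859/462221 ≈ 2.3930e+5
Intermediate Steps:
n = 239298 (n = 4 - 1*(-239294) = 4 + 239294 = 239298)
G = -1/462221 (G = 1/(-462221) = -1/462221 ≈ -2.1635e-6)
n - G = 239298 - 1*(-1/462221) = 239298 + 1/462221 = 110608560859/462221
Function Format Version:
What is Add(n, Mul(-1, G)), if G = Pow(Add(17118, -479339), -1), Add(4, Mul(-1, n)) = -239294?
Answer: Rational(110608560859, 462221) ≈ 2.3930e+5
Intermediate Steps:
n = 239298 (n = Add(4, Mul(-1, -239294)) = Add(4, 239294) = 239298)
G = Rational(-1, 462221) (G = Pow(-462221, -1) = Rational(-1, 462221) ≈ -2.1635e-6)
Add(n, Mul(-1, G)) = Add(239298, Mul(-1, Rational(-1, 462221))) = Add(239298, Rational(1, 462221)) = Rational(110608560859, 462221)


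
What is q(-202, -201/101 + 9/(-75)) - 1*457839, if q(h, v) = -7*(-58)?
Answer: -457433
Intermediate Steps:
q(h, v) = 406
q(-202, -201/101 + 9/(-75)) - 1*457839 = 406 - 1*457839 = 406 - 457839 = -457433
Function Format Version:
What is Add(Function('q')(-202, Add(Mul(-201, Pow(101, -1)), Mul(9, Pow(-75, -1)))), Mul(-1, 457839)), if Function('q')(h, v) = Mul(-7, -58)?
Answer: -457433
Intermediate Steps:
Function('q')(h, v) = 406
Add(Function('q')(-202, Add(Mul(-201, Pow(101, -1)), Mul(9, Pow(-75, -1)))), Mul(-1, 457839)) = Add(406, Mul(-1, 457839)) = Add(406, -457839) = -457433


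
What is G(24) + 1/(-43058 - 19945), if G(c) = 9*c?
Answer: 13608647/63003 ≈ 216.00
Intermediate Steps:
G(24) + 1/(-43058 - 19945) = 9*24 + 1/(-43058 - 19945) = 216 + 1/(-63003) = 216 - 1/63003 = 13608647/63003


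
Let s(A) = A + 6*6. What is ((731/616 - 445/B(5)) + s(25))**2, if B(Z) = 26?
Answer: 130271186761/64128064 ≈ 2031.4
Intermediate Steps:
s(A) = 36 + A (s(A) = A + 36 = 36 + A)
((731/616 - 445/B(5)) + s(25))**2 = ((731/616 - 445/26) + (36 + 25))**2 = ((731*(1/616) - 445*1/26) + 61)**2 = ((731/616 - 445/26) + 61)**2 = (-127557/8008 + 61)**2 = (360931/8008)**2 = 130271186761/64128064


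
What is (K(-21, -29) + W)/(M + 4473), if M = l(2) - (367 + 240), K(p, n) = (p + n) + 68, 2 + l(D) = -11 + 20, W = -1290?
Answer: -424/1291 ≈ -0.32843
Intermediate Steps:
l(D) = 7 (l(D) = -2 + (-11 + 20) = -2 + 9 = 7)
K(p, n) = 68 + n + p (K(p, n) = (n + p) + 68 = 68 + n + p)
M = -600 (M = 7 - (367 + 240) = 7 - 1*607 = 7 - 607 = -600)
(K(-21, -29) + W)/(M + 4473) = ((68 - 29 - 21) - 1290)/(-600 + 4473) = (18 - 1290)/3873 = -1272*1/3873 = -424/1291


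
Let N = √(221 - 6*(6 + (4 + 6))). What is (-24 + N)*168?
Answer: -4032 + 840*√5 ≈ -2153.7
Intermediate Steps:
N = 5*√5 (N = √(221 - 6*(6 + 10)) = √(221 - 6*16) = √(221 - 96) = √125 = 5*√5 ≈ 11.180)
(-24 + N)*168 = (-24 + 5*√5)*168 = -4032 + 840*√5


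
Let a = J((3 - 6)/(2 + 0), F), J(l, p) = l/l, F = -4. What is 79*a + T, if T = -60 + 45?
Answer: 64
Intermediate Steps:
T = -15
J(l, p) = 1
a = 1
79*a + T = 79*1 - 15 = 79 - 15 = 64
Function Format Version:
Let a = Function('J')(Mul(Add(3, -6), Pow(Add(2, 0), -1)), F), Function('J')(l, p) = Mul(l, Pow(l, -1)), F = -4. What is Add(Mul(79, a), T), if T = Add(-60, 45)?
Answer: 64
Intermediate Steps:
T = -15
Function('J')(l, p) = 1
a = 1
Add(Mul(79, a), T) = Add(Mul(79, 1), -15) = Add(79, -15) = 64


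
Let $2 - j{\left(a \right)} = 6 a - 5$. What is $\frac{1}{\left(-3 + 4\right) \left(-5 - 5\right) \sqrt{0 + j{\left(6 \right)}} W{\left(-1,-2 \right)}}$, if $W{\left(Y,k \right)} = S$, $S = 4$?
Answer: $\frac{i \sqrt{29}}{1160} \approx 0.0046424 i$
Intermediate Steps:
$W{\left(Y,k \right)} = 4$
$j{\left(a \right)} = 7 - 6 a$ ($j{\left(a \right)} = 2 - \left(6 a - 5\right) = 2 - \left(-5 + 6 a\right) = 7 - 6 a$)
$\frac{1}{\left(-3 + 4\right) \left(-5 - 5\right) \sqrt{0 + j{\left(6 \right)}} W{\left(-1,-2 \right)}} = \frac{1}{\left(-3 + 4\right) \left(-5 - 5\right) \sqrt{0 + \left(7 - 36\right)} 4} = \frac{1}{1 \left(-10\right) \sqrt{0 + \left(7 - 36\right)} 4} = \frac{1}{- 10 \sqrt{0 - 29} \cdot 4} = \frac{1}{- 10 \sqrt{-29} \cdot 4} = \frac{1}{- 10 i \sqrt{29} \cdot 4} = \frac{1}{\left(-40\right) i \sqrt{29}} = \frac{i \sqrt{29}}{1160}$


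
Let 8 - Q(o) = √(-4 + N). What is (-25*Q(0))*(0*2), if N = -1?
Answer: 0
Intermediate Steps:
Q(o) = 8 - I*√5 (Q(o) = 8 - √(-4 - 1) = 8 - √(-5) = 8 - I*√5)
(-25*Q(0))*(0*2) = (-25*(8 - I*√5))*(0*2) = (-200 + 25*I*√5)*0 = 0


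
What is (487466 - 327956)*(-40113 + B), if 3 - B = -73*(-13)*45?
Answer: -13209820650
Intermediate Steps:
B = -42702 (B = 3 - (-73*(-13))*45 = 3 - 949*45 = 3 - 1*42705 = 3 - 42705 = -42702)
(487466 - 327956)*(-40113 + B) = (487466 - 327956)*(-40113 - 42702) = 159510*(-82815) = -13209820650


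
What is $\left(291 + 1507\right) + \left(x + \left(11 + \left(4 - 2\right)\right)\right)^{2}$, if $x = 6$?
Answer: $2159$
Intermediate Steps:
$\left(291 + 1507\right) + \left(x + \left(11 + \left(4 - 2\right)\right)\right)^{2} = \left(291 + 1507\right) + \left(6 + \left(11 + \left(4 - 2\right)\right)\right)^{2} = 1798 + \left(6 + \left(11 + 2\right)\right)^{2} = 1798 + \left(6 + 13\right)^{2} = 1798 + 19^{2} = 1798 + 361 = 2159$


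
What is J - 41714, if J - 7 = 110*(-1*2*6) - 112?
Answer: -43139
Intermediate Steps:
J = -1425 (J = 7 + (110*(-1*2*6) - 112) = 7 + (110*(-2*6) - 112) = 7 + (110*(-12) - 112) = 7 + (-1320 - 112) = 7 - 1432 = -1425)
J - 41714 = -1425 - 41714 = -43139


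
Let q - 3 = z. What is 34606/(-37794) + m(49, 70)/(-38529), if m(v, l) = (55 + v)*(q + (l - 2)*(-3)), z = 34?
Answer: -112821397/242694171 ≈ -0.46487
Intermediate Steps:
q = 37 (q = 3 + 34 = 37)
m(v, l) = (43 - 3*l)*(55 + v) (m(v, l) = (55 + v)*(37 + (l - 2)*(-3)) = (55 + v)*(37 + (-2 + l)*(-3)) = (55 + v)*(37 + (6 - 3*l)) = (55 + v)*(43 - 3*l) = (43 - 3*l)*(55 + v))
34606/(-37794) + m(49, 70)/(-38529) = 34606/(-37794) + (2365 - 165*70 + 43*49 - 3*70*49)/(-38529) = 34606*(-1/37794) + (2365 - 11550 + 2107 - 10290)*(-1/38529) = -17303/18897 - 17368*(-1/38529) = -17303/18897 + 17368/38529 = -112821397/242694171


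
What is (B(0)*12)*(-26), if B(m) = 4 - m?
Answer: -1248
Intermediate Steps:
(B(0)*12)*(-26) = ((4 - 1*0)*12)*(-26) = ((4 + 0)*12)*(-26) = (4*12)*(-26) = 48*(-26) = -1248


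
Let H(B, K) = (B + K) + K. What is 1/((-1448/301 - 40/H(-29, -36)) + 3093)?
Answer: 30401/93896085 ≈ 0.00032377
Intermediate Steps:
H(B, K) = B + 2*K
1/((-1448/301 - 40/H(-29, -36)) + 3093) = 1/((-1448/301 - 40/(-29 + 2*(-36))) + 3093) = 1/((-1448*1/301 - 40/(-29 - 72)) + 3093) = 1/((-1448/301 - 40/(-101)) + 3093) = 1/((-1448/301 - 40*(-1/101)) + 3093) = 1/((-1448/301 + 40/101) + 3093) = 1/(-134208/30401 + 3093) = 1/(93896085/30401) = 30401/93896085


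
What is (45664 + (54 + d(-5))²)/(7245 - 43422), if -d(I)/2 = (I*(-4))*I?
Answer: -110180/36177 ≈ -3.0456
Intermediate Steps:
d(I) = 8*I² (d(I) = -2*I*(-4)*I = -2*(-4*I)*I = -(-8)*I² = 8*I²)
(45664 + (54 + d(-5))²)/(7245 - 43422) = (45664 + (54 + 8*(-5)²)²)/(7245 - 43422) = (45664 + (54 + 8*25)²)/(-36177) = (45664 + (54 + 200)²)*(-1/36177) = (45664 + 254²)*(-1/36177) = (45664 + 64516)*(-1/36177) = 110180*(-1/36177) = -110180/36177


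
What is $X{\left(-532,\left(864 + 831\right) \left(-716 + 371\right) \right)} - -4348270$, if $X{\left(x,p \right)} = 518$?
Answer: $4348788$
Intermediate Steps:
$X{\left(-532,\left(864 + 831\right) \left(-716 + 371\right) \right)} - -4348270 = 518 - -4348270 = 518 + 4348270 = 4348788$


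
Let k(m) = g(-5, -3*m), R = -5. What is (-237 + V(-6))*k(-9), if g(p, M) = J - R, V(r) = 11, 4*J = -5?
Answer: -1695/2 ≈ -847.50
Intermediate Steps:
J = -5/4 (J = (¼)*(-5) = -5/4 ≈ -1.2500)
g(p, M) = 15/4 (g(p, M) = -5/4 - 1*(-5) = -5/4 + 5 = 15/4)
k(m) = 15/4
(-237 + V(-6))*k(-9) = (-237 + 11)*(15/4) = -226*15/4 = -1695/2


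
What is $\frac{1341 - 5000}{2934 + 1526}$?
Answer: $- \frac{3659}{4460} \approx -0.8204$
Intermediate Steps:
$\frac{1341 - 5000}{2934 + 1526} = - \frac{3659}{4460}$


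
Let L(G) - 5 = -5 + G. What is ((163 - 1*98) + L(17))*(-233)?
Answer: -19106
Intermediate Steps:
L(G) = G (L(G) = 5 + (-5 + G) = G)
((163 - 1*98) + L(17))*(-233) = ((163 - 1*98) + 17)*(-233) = ((163 - 98) + 17)*(-233) = (65 + 17)*(-233) = 82*(-233) = -19106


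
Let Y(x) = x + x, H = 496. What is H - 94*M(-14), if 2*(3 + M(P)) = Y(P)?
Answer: 2094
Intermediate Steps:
Y(x) = 2*x
M(P) = -3 + P (M(P) = -3 + (2*P)/2 = -3 + P)
H - 94*M(-14) = 496 - 94*(-3 - 14) = 496 - 94*(-17) = 496 + 1598 = 2094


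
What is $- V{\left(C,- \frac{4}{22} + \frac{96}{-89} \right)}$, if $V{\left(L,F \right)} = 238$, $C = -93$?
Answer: $-238$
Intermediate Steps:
$- V{\left(C,- \frac{4}{22} + \frac{96}{-89} \right)} = \left(-1\right) 238 = -238$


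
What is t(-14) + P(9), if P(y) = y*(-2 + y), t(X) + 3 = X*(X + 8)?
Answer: 144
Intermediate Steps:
t(X) = -3 + X*(8 + X) (t(X) = -3 + X*(X + 8) = -3 + X*(8 + X))
t(-14) + P(9) = (-3 + (-14)² + 8*(-14)) + 9*(-2 + 9) = (-3 + 196 - 112) + 9*7 = 81 + 63 = 144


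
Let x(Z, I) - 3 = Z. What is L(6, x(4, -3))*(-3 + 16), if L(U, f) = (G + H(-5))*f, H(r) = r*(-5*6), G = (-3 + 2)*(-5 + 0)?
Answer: 14105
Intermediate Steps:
x(Z, I) = 3 + Z
G = 5 (G = -1*(-5) = 5)
H(r) = -30*r (H(r) = r*(-30) = -30*r)
L(U, f) = 155*f (L(U, f) = (5 - 30*(-5))*f = (5 + 150)*f = 155*f)
L(6, x(4, -3))*(-3 + 16) = (155*(3 + 4))*(-3 + 16) = (155*7)*13 = 1085*13 = 14105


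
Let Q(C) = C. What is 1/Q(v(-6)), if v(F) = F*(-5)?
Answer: 1/30 ≈ 0.033333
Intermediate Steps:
v(F) = -5*F
1/Q(v(-6)) = 1/(-5*(-6)) = 1/30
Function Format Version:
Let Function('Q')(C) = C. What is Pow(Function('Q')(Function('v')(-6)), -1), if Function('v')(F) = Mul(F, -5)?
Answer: Rational(1, 30) ≈ 0.033333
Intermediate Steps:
Function('v')(F) = Mul(-5, F)
Pow(Function('Q')(Function('v')(-6)), -1) = Pow(Mul(-5, -6), -1) = Pow(30, -1) = Rational(1, 30)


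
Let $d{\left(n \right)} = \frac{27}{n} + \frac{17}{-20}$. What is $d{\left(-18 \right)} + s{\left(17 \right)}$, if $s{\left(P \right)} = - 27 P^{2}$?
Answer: $- \frac{156107}{20} \approx -7805.4$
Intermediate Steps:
$d{\left(n \right)} = - \frac{17}{20} + \frac{27}{n}$ ($d{\left(n \right)} = \frac{27}{n} + 17 \left(- \frac{1}{20}\right) = \frac{27}{n} - \frac{17}{20} = - \frac{17}{20} + \frac{27}{n}$)
$d{\left(-18 \right)} + s{\left(17 \right)} = \left(- \frac{17}{20} + \frac{27}{-18}\right) - 27 \cdot 17^{2} = \left(- \frac{17}{20} + 27 \left(- \frac{1}{18}\right)\right) - 7803 = \left(- \frac{17}{20} - \frac{3}{2}\right) - 7803 = - \frac{47}{20} - 7803 = - \frac{156107}{20}$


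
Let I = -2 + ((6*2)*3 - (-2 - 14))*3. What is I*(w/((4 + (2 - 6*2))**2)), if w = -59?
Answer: -4543/18 ≈ -252.39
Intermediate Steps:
I = 154 (I = -2 + (12*3 - 1*(-16))*3 = -2 + (36 + 16)*3 = -2 + 52*3 = -2 + 156 = 154)
I*(w/((4 + (2 - 6*2))**2)) = 154*(-59/(4 + (2 - 6*2))**2) = 154*(-59/(4 + (2 - 1*12))**2) = 154*(-59/(4 + (2 - 12))**2) = 154*(-59/(4 - 10)**2) = 154*(-59/((-6)**2)) = 154*(-59/36) = -4543/18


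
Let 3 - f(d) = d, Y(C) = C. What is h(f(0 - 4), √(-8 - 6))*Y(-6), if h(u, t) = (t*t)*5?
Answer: 420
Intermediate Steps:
f(d) = 3 - d
h(u, t) = 5*t² (h(u, t) = t²*5 = 5*t²)
h(f(0 - 4), √(-8 - 6))*Y(-6) = (5*(√(-8 - 6))²)*(-6) = (5*(√(-14))²)*(-6) = (5*(I*√14)²)*(-6) = (5*(-14))*(-6) = -70*(-6) = 420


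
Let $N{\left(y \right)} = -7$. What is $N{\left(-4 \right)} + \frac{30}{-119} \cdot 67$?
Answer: $- \frac{2843}{119} \approx -23.891$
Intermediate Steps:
$N{\left(-4 \right)} + \frac{30}{-119} \cdot 67 = -7 + \frac{30}{-119} \cdot 67 = -7 + 30 \left(- \frac{1}{119}\right) 67 = -7 - \frac{2010}{119} = - \frac{2843}{119}$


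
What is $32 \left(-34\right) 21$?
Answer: $-22848$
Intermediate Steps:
$32 \left(-34\right) 21 = \left(-1088\right) 21 = -22848$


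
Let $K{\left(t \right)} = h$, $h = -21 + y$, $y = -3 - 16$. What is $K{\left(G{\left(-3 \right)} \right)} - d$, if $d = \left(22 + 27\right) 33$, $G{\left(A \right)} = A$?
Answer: $-1657$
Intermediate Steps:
$y = -19$
$h = -40$ ($h = -21 - 19 = -40$)
$K{\left(t \right)} = -40$
$d = 1617$ ($d = 49 \cdot 33 = 1617$)
$K{\left(G{\left(-3 \right)} \right)} - d = -40 - 1617 = -1657$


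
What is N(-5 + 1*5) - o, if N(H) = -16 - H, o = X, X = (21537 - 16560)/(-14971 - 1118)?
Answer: -84149/5363 ≈ -15.691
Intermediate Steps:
X = -1659/5363 (X = 4977/(-16089) = 4977*(-1/16089) = -1659/5363 ≈ -0.30934)
o = -1659/5363 ≈ -0.30934
N(-5 + 1*5) - o = (-16 - (-5 + 1*5)) - 1*(-1659/5363) = (-16 - (-5 + 5)) + 1659/5363 = (-16 - 1*0) + 1659/5363 = (-16 + 0) + 1659/5363 = -16 + 1659/5363 = -84149/5363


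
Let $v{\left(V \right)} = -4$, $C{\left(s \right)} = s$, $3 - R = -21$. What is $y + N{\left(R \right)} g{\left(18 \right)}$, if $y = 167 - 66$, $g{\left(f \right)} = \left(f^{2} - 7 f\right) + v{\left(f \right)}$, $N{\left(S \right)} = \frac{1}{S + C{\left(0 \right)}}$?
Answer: $\frac{1309}{12} \approx 109.08$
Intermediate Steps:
$R = 24$ ($R = 3 - -21 = 3 + 21 = 24$)
$N{\left(S \right)} = \frac{1}{S}$ ($N{\left(S \right)} = \frac{1}{S + 0} = \frac{1}{S}$)
$g{\left(f \right)} = -4 + f^{2} - 7 f$ ($g{\left(f \right)} = \left(f^{2} - 7 f\right) - 4 = -4 + f^{2} - 7 f$)
$y = 101$ ($y = 167 - 66 = 101$)
$y + N{\left(R \right)} g{\left(18 \right)} = 101 + \frac{-4 + 18^{2} - 126}{24} = 101 + \frac{-4 + 324 - 126}{24} = 101 + \frac{1}{24} \cdot 194 = 101 + \frac{97}{12} = \frac{1309}{12}$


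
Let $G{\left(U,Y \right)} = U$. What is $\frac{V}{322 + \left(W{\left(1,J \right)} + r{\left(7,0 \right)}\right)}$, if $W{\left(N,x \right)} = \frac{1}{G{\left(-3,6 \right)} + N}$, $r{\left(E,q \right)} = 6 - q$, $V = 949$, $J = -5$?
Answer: $\frac{1898}{655} \approx 2.8977$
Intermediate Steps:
$W{\left(N,x \right)} = \frac{1}{-3 + N}$
$\frac{V}{322 + \left(W{\left(1,J \right)} + r{\left(7,0 \right)}\right)} = \frac{949}{322 + \left(\frac{1}{-3 + 1} + \left(6 - 0\right)\right)} = \frac{949}{322 + \left(\frac{1}{-2} + \left(6 + 0\right)\right)} = \frac{949}{322 + \left(- \frac{1}{2} + 6\right)} = \frac{949}{322 + \frac{11}{2}} = \frac{949}{\frac{655}{2}} = 949 \cdot \frac{2}{655} = \frac{1898}{655}$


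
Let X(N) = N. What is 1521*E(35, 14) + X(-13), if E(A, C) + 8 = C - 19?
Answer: -19786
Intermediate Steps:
E(A, C) = -27 + C (E(A, C) = -8 + (C - 19) = -8 + (-19 + C) = -27 + C)
1521*E(35, 14) + X(-13) = 1521*(-27 + 14) - 13 = 1521*(-13) - 13 = -19773 - 13 = -19786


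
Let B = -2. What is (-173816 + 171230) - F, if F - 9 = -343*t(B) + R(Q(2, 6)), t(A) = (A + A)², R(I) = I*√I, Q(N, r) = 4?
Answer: 2885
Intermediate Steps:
R(I) = I^(3/2)
t(A) = 4*A² (t(A) = (2*A)² = 4*A²)
F = -5471 (F = 9 + (-1372*(-2)² + 4^(3/2)) = 9 + (-1372*4 + 8) = 9 + (-343*16 + 8) = 9 + (-5488 + 8) = 9 - 5480 = -5471)
(-173816 + 171230) - F = (-173816 + 171230) - 1*(-5471) = -2586 + 5471 = 2885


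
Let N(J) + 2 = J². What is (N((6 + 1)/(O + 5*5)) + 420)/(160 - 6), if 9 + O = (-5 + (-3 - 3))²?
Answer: 7845491/2890426 ≈ 2.7143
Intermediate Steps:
O = 112 (O = -9 + (-5 + (-3 - 3))² = -9 + (-5 - 6)² = -9 + (-11)² = -9 + 121 = 112)
N(J) = -2 + J²
(N((6 + 1)/(O + 5*5)) + 420)/(160 - 6) = ((-2 + ((6 + 1)/(112 + 5*5))²) + 420)/(160 - 6) = ((-2 + (7/(112 + 25))²) + 420)/154 = ((-2 + (7/137)²) + 420)*(1/154) = ((-2 + 49/18769) + 420)*(1/154) = (-37489/18769 + 420)*(1/154) = (7845491/18769)*(1/154) = 7845491/2890426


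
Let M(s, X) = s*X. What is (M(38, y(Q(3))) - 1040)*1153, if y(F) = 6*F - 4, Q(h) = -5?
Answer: -2688796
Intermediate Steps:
y(F) = -4 + 6*F
M(s, X) = X*s
(M(38, y(Q(3))) - 1040)*1153 = ((-4 + 6*(-5))*38 - 1040)*1153 = ((-4 - 30)*38 - 1040)*1153 = (-34*38 - 1040)*1153 = (-1292 - 1040)*1153 = -2332*1153 = -2688796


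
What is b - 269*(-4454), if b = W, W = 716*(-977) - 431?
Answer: 498163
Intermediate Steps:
W = -699963 (W = -699532 - 431 = -699963)
b = -699963
b - 269*(-4454) = -699963 - 269*(-4454) = -699963 + 1198126 = 498163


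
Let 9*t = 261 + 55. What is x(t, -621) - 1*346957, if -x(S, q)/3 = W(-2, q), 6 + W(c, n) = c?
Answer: -346933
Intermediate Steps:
t = 316/9 (t = (261 + 55)/9 = (⅑)*316 = 316/9 ≈ 35.111)
W(c, n) = -6 + c
x(S, q) = 24 (x(S, q) = -3*(-6 - 2) = -3*(-8) = 24)
x(t, -621) - 1*346957 = 24 - 1*346957 = 24 - 346957 = -346933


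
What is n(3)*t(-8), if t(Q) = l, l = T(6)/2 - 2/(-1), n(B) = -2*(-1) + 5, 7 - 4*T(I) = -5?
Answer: 49/2 ≈ 24.500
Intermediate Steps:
T(I) = 3 (T(I) = 7/4 - ¼*(-5) = 7/4 + 5/4 = 3)
n(B) = 7 (n(B) = 2 + 5 = 7)
l = 7/2 (l = 3/2 - 2/(-1) = 3*(½) - 2*(-1) = 3/2 + 2 = 7/2 ≈ 3.5000)
t(Q) = 7/2
n(3)*t(-8) = 7*(7/2) = 49/2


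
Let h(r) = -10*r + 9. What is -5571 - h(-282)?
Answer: -8400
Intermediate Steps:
h(r) = 9 - 10*r
-5571 - h(-282) = -5571 - (9 - 10*(-282)) = -5571 - (9 + 2820) = -5571 - 1*2829 = -5571 - 2829 = -8400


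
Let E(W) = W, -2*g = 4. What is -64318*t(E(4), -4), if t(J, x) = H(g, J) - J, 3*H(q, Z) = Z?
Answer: 514544/3 ≈ 1.7151e+5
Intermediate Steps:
g = -2 (g = -½*4 = -2)
H(q, Z) = Z/3
t(J, x) = -2*J/3 (t(J, x) = J/3 - J = -2*J/3)
-64318*t(E(4), -4) = -(-128636)*4/3 = -64318*(-8/3) = 514544/3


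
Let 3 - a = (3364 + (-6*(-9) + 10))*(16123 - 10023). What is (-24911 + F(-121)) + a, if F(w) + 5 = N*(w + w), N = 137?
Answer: -20968867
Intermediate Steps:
F(w) = -5 + 274*w (F(w) = -5 + 137*(w + w) = -5 + 137*(2*w) = -5 + 274*w)
a = -20910797 (a = 3 - (3364 + (-6*(-9) + 10))*(16123 - 10023) = 3 - (3364 + (54 + 10))*6100 = 3 - (3364 + 64)*6100 = 3 - 3428*6100 = 3 - 1*20910800 = 3 - 20910800 = -20910797)
(-24911 + F(-121)) + a = (-24911 + (-5 + 274*(-121))) - 20910797 = (-24911 + (-5 - 33154)) - 20910797 = (-24911 - 33159) - 20910797 = -58070 - 20910797 = -20968867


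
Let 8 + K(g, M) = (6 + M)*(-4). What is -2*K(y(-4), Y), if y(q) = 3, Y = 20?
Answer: 224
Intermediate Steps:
K(g, M) = -32 - 4*M (K(g, M) = -8 + (6 + M)*(-4) = -8 + (-24 - 4*M) = -32 - 4*M)
-2*K(y(-4), Y) = -2*(-32 - 4*20) = -2*(-32 - 80) = -2*(-112) = 224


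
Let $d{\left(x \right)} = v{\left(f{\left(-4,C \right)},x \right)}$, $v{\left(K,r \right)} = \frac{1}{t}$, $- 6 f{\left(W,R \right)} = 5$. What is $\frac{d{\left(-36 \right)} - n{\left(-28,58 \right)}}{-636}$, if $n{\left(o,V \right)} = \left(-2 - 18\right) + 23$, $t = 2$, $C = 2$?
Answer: $\frac{5}{1272} \approx 0.0039308$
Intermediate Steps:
$f{\left(W,R \right)} = - \frac{5}{6}$ ($f{\left(W,R \right)} = \left(- \frac{1}{6}\right) 5 = - \frac{5}{6}$)
$v{\left(K,r \right)} = \frac{1}{2}$
$n{\left(o,V \right)} = 3$ ($n{\left(o,V \right)} = -20 + 23 = 3$)
$d{\left(x \right)} = \frac{1}{2}$
$\frac{d{\left(-36 \right)} - n{\left(-28,58 \right)}}{-636} = \frac{\frac{1}{2} - 3}{-636} = \left(\frac{1}{2} - 3\right) \left(- \frac{1}{636}\right) = \left(- \frac{5}{2}\right) \left(- \frac{1}{636}\right) = \frac{5}{1272}$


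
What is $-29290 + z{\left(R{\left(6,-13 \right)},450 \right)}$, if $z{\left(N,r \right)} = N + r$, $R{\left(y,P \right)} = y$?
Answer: $-28834$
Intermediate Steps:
$-29290 + z{\left(R{\left(6,-13 \right)},450 \right)} = -29290 + \left(6 + 450\right) = -29290 + 456 = -28834$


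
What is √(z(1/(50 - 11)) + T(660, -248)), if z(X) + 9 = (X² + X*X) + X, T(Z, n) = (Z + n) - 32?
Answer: 2*√141083/39 ≈ 19.262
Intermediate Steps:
T(Z, n) = -32 + Z + n
z(X) = -9 + X + 2*X² (z(X) = -9 + ((X² + X*X) + X) = -9 + ((X² + X²) + X) = -9 + (2*X² + X) = -9 + (X + 2*X²) = -9 + X + 2*X²)
√(z(1/(50 - 11)) + T(660, -248)) = √((-9 + 1/(50 - 11) + 2*(1/(50 - 11))²) + (-32 + 660 - 248)) = √((-9 + 1/39 + 2*(1/39)²) + 380) = √((-9 + 1/39 + 2*(1/1521)) + 380) = √((-9 + 1/39 + 2/1521) + 380) = √(-13648/1521 + 380) = √(564332/1521) = 2*√141083/39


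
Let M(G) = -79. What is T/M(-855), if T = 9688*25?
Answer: -242200/79 ≈ -3065.8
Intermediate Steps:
T = 242200
T/M(-855) = 242200/(-79) = 242200*(-1/79) = -242200/79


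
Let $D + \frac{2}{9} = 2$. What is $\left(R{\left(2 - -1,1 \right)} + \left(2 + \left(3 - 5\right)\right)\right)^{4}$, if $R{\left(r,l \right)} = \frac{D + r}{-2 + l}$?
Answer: $\frac{3418801}{6561} \approx 521.08$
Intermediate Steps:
$D = \frac{16}{9}$ ($D = - \frac{2}{9} + 2 = \frac{16}{9} \approx 1.7778$)
$R{\left(r,l \right)} = \frac{\frac{16}{9} + r}{-2 + l}$
$\left(R{\left(2 - -1,1 \right)} + \left(2 + \left(3 - 5\right)\right)\right)^{4} = \left(\frac{\frac{16}{9} + \left(2 - -1\right)}{-2 + 1} + \left(2 + \left(3 - 5\right)\right)\right)^{4} = \left(\frac{\frac{16}{9} + \left(2 + 1\right)}{-1} + \left(2 + \left(3 - 5\right)\right)\right)^{4} = \left(- (\frac{16}{9} + 3) + \left(2 - 2\right)\right)^{4} = \left(\left(-1\right) \frac{43}{9} + 0\right)^{4} = \left(- \frac{43}{9} + 0\right)^{4} = \left(- \frac{43}{9}\right)^{4} = \frac{3418801}{6561}$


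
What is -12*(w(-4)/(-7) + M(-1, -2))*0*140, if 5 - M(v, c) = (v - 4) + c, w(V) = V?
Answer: 0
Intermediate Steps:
M(v, c) = 9 - c - v (M(v, c) = 5 - ((v - 4) + c) = 5 - ((-4 + v) + c) = 5 - (-4 + c + v) = 5 + (4 - c - v) = 9 - c - v)
-12*(w(-4)/(-7) + M(-1, -2))*0*140 = -12*(-4/(-7) + (9 - 1*(-2) - 1*(-1)))*0*140 = -12*(-4*(-⅐) + (9 + 2 + 1))*0*140 = -12*(4/7 + 12)*0*140 = -1056*0/7*140 = -12*0*140 = 0*140 = 0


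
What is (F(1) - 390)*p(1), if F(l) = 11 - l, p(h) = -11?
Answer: 4180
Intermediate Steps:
(F(1) - 390)*p(1) = ((11 - 1*1) - 390)*(-11) = ((11 - 1) - 390)*(-11) = (10 - 390)*(-11) = -380*(-11) = 4180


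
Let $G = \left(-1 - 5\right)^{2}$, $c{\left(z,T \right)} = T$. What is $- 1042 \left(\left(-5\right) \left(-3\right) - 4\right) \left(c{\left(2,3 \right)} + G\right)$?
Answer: $-447018$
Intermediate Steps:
$G = 36$ ($G = \left(-6\right)^{2} = 36$)
$- 1042 \left(\left(-5\right) \left(-3\right) - 4\right) \left(c{\left(2,3 \right)} + G\right) = - 1042 \left(\left(-5\right) \left(-3\right) - 4\right) \left(3 + 36\right) = - 1042 \left(15 - 4\right) 39 = - 1042 \cdot 11 \cdot 39 = \left(-1042\right) 429 = -447018$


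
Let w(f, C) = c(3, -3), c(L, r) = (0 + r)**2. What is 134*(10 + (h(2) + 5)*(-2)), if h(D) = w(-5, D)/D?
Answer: -1206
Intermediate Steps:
c(L, r) = r**2
w(f, C) = 9 (w(f, C) = (-3)**2 = 9)
h(D) = 9/D
134*(10 + (h(2) + 5)*(-2)) = 134*(10 + (9/2 + 5)*(-2)) = 134*(10 + (19/2)*(-2)) = 134*(10 - 19) = 134*(-9) = -1206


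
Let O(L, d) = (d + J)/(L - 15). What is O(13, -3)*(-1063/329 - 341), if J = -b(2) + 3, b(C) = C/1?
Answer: -113252/329 ≈ -344.23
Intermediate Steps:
b(C) = C (b(C) = C*1 = C)
J = 1 (J = -1*2 + 3 = -2 + 3 = 1)
O(L, d) = (1 + d)/(-15 + L) (O(L, d) = (d + 1)/(L - 15) = (1 + d)/(-15 + L))
O(13, -3)*(-1063/329 - 341) = ((1 - 3)/(-15 + 13))*(-1063/329 - 341) = (-2/(-2))*(-1063*1/329 - 341) = (-½*(-2))*(-1063/329 - 341) = 1*(-113252/329) = -113252/329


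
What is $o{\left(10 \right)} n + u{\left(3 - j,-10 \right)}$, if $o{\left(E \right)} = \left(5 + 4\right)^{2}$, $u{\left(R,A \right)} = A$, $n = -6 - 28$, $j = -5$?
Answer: $-2764$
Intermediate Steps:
$n = -34$ ($n = -6 - 28 = -34$)
$o{\left(E \right)} = 81$ ($o{\left(E \right)} = 9^{2} = 81$)
$o{\left(10 \right)} n + u{\left(3 - j,-10 \right)} = 81 \left(-34\right) - 10 = -2754 - 10 = -2764$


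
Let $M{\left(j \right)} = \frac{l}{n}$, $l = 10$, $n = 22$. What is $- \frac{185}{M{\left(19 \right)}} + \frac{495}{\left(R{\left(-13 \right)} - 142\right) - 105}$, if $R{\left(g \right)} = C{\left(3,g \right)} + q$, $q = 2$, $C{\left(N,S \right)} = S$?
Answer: $- \frac{35167}{86} \approx -408.92$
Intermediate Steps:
$M{\left(j \right)} = \frac{5}{11}$ ($M{\left(j \right)} = \frac{10}{22} = 10 \cdot \frac{1}{22} = \frac{5}{11}$)
$R{\left(g \right)} = 2 + g$ ($R{\left(g \right)} = g + 2 = 2 + g$)
$- \frac{185}{M{\left(19 \right)}} + \frac{495}{\left(R{\left(-13 \right)} - 142\right) - 105} = - \frac{185}{\frac{5}{11}} + \frac{495}{\left(\left(2 - 13\right) - 142\right) - 105} = \left(-185\right) \frac{11}{5} + \frac{495}{\left(-11 - 142\right) - 105} = -407 + \frac{495}{-153 - 105} = -407 + \frac{495}{-258} = -407 + 495 \left(- \frac{1}{258}\right) = -407 - \frac{165}{86} = - \frac{35167}{86}$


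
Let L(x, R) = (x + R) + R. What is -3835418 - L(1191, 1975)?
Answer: -3840559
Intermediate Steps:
L(x, R) = x + 2*R (L(x, R) = (R + x) + R = x + 2*R)
-3835418 - L(1191, 1975) = -3835418 - (1191 + 2*1975) = -3835418 - (1191 + 3950) = -3835418 - 1*5141 = -3835418 - 5141 = -3840559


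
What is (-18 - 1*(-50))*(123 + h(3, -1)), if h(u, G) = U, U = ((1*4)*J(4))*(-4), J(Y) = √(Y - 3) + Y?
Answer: 1376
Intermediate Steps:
J(Y) = Y + √(-3 + Y) (J(Y) = √(-3 + Y) + Y = Y + √(-3 + Y))
U = -80 (U = ((1*4)*(4 + √(-3 + 4)))*(-4) = (4*(4 + √1))*(-4) = (4*(4 + 1))*(-4) = (4*5)*(-4) = 20*(-4) = -80)
h(u, G) = -80
(-18 - 1*(-50))*(123 + h(3, -1)) = (-18 - 1*(-50))*(123 - 80) = (-18 + 50)*43 = 32*43 = 1376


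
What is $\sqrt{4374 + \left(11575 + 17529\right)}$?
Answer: $\sqrt{33478} \approx 182.97$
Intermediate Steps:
$\sqrt{4374 + \left(11575 + 17529\right)} = \sqrt{4374 + 29104} = \sqrt{33478}$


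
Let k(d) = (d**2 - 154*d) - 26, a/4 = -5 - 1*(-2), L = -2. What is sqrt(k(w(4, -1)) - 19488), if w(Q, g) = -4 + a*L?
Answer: 9*I*sqrt(274) ≈ 148.98*I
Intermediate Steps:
a = -12 (a = 4*(-5 - 1*(-2)) = 4*(-5 + 2) = 4*(-3) = -12)
w(Q, g) = 20 (w(Q, g) = -4 - 12*(-2) = -4 + 24 = 20)
k(d) = -26 + d**2 - 154*d
sqrt(k(w(4, -1)) - 19488) = sqrt((-26 + 20**2 - 154*20) - 19488) = sqrt((-26 + 400 - 3080) - 19488) = sqrt(-2706 - 19488) = sqrt(-22194) = 9*I*sqrt(274)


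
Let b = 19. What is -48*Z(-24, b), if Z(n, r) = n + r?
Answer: 240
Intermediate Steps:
-48*Z(-24, b) = -48*(-24 + 19) = -48*(-5) = 240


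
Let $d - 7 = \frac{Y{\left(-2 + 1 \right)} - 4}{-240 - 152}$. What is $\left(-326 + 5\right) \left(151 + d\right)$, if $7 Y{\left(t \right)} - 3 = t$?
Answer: $- \frac{69589269}{1372} \approx -50721.0$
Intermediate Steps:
$Y{\left(t \right)} = \frac{3}{7} + \frac{t}{7}$
$d = \frac{9617}{1372}$ ($d = 7 + \frac{\left(\frac{3}{7} + \frac{-2 + 1}{7}\right) - 4}{-240 - 152} = 7 + \frac{\left(\frac{3}{7} + \frac{1}{7} \left(-1\right)\right) - 4}{-392} = 7 + \left(\left(\frac{3}{7} - \frac{1}{7}\right) - 4\right) \left(- \frac{1}{392}\right) = 7 + \left(\frac{2}{7} - 4\right) \left(- \frac{1}{392}\right) = 7 - - \frac{13}{1372} = 7 + \frac{13}{1372} = \frac{9617}{1372} \approx 7.0095$)
$\left(-326 + 5\right) \left(151 + d\right) = \left(-326 + 5\right) \left(151 + \frac{9617}{1372}\right) = \left(-321\right) \frac{216789}{1372} = - \frac{69589269}{1372}$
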